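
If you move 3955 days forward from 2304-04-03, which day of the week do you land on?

Sunday

First find the weekday of Apr 3, 2304. Doomsday rule: the anchor day for the 2300s is Wednesday. For year 04: 4÷12 = 0 r 4, and 4÷4 = 1, so 0+4+1 = 5.
Wednesday + 5 ≡ Monday — that's 2304's doomsday.
In April the doomsday date is Apr 4.
Apr 3 is 1 day before Apr 4; 1 mod 7 = 1, so Monday − 1 = Sunday.
3955 mod 7 = 0, so 3955 days after a Sunday is Sunday + 0 = Sunday.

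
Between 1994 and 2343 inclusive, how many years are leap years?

84

Multiples of 4 in [1994,2343]: 87.
Of those, multiples of 100: 4 (not leap unless ÷400).
Multiples of 400: 1.
Leap years = 87 − 4 + 1 = 84.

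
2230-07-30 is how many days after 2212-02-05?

Feb 5, 2212 → Feb 5, 2213: 366 days (Feb 29, 2212 is in that span).
Feb 5, 2213 → Feb 5, 2214: 365 days.
Feb 5, 2214 → Feb 5, 2215: 365 days.
Feb 5, 2215 → Feb 5, 2216: 365 days.
Feb 5, 2216 → Feb 5, 2217: 366 days (Feb 29, 2216 is in that span).
Feb 5, 2217 → Feb 5, 2218: 365 days.
Feb 5, 2218 → Feb 5, 2219: 365 days.
Feb 5, 2219 → Feb 5, 2220: 365 days.
Feb 5, 2220 → Feb 5, 2221: 366 days (Feb 29, 2220 is in that span).
Feb 5, 2221 → Feb 5, 2222: 365 days.
Feb 5, 2222 → Feb 5, 2223: 365 days.
Feb 5, 2223 → Feb 5, 2224: 365 days.
Feb 5, 2224 → Feb 5, 2225: 366 days (Feb 29, 2224 is in that span).
Feb 5, 2225 → Feb 5, 2226: 365 days.
Feb 5, 2226 → Feb 5, 2227: 365 days.
Feb 5, 2227 → Feb 5, 2228: 365 days.
Feb 5, 2228 → Feb 5, 2229: 366 days (Feb 29, 2228 is in that span).
Feb 5, 2229 → Feb 5, 2230: 365 days.
Feb 5, 2230 → Mar 5, 2230: 28 days (February has 28).
Mar 5, 2230 → Apr 5, 2230: 31 days (March has 31).
Apr 5, 2230 → May 5, 2230: 30 days (April has 30).
May 5, 2230 → Jun 5, 2230: 31 days (May has 31).
Jun 5, 2230 → Jul 5, 2230: 30 days (June has 30).
Jul 5, 2230 → Jul 30, 2230: 25 days.
Total: 6750 days.

6750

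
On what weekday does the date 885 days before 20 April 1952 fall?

First find the weekday of Apr 20, 1952. Doomsday rule: the anchor day for the 1900s is Wednesday. For year 52: 52÷12 = 4 r 4, and 4÷4 = 1, so 4+4+1 = 9.
Wednesday + 9 ≡ Friday — that's 1952's doomsday.
In April the doomsday date is Apr 4.
Apr 20 is 16 days after Apr 4; 16 mod 7 = 2, so Friday + 2 = Sunday.
885 mod 7 = 3, so 885 days before a Sunday is Sunday − 3 = Thursday.

Thursday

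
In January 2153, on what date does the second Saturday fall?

January 1, 2153 is a Monday.
The first Saturday is therefore January 6 (5 days later).
The second Saturday is 6 + 1×7 = January 13.

January 13, 2153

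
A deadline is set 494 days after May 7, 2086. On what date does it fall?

+365 (one year) → May 7, 2087 (129 left).
May has 31 days: +25 → Jun 1, 2087 (104 left).
Jun has 30 days: +30 → Jul 1, 2087 (74 left).
Jul has 31 days: +31 → Aug 1, 2087 (43 left).
Aug has 31 days: +31 → Sep 1, 2087 (12 left).
+12 → Sep 13, 2087.

September 13, 2087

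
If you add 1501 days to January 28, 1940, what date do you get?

March 8, 1944

+366 (one year; includes Feb 29, 1940) → Jan 28, 1941 (1135 left).
+365 (one year) → Jan 28, 1942 (770 left).
+365 (one year) → Jan 28, 1943 (405 left).
+365 (one year) → Jan 28, 1944 (40 left).
Jan has 31 days: +4 → Feb 1, 1944 (36 left).
Feb has 29 days: +29 → Mar 1, 1944 (7 left).
+7 → Mar 8, 1944.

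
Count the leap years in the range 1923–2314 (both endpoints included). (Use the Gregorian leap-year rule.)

Multiples of 4 in [1923,2314]: 98.
Of those, multiples of 100: 4 (not leap unless ÷400).
Multiples of 400: 1.
Leap years = 98 − 4 + 1 = 95.

95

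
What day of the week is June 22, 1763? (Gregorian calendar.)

Wednesday

Doomsday rule: the anchor day for the 1700s is Sunday. For year 63: 63÷12 = 5 r 3, and 3÷4 = 0, so 5+3+0 = 8.
Sunday + 8 ≡ Monday — that's 1763's doomsday.
In June the doomsday date is Jun 6.
Jun 22 is 16 days after Jun 6; 16 mod 7 = 2, so Monday + 2 = Wednesday.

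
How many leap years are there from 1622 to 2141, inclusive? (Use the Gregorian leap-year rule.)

126

Multiples of 4 in [1622,2141]: 130.
Of those, multiples of 100: 5 (not leap unless ÷400).
Multiples of 400: 1.
Leap years = 130 − 5 + 1 = 126.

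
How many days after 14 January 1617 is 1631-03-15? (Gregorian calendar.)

5173

Jan 14, 1617 → Jan 14, 1618: 365 days.
Jan 14, 1618 → Jan 14, 1619: 365 days.
Jan 14, 1619 → Jan 14, 1620: 365 days.
Jan 14, 1620 → Jan 14, 1621: 366 days (Feb 29, 1620 is in that span).
Jan 14, 1621 → Jan 14, 1622: 365 days.
Jan 14, 1622 → Jan 14, 1623: 365 days.
Jan 14, 1623 → Jan 14, 1624: 365 days.
Jan 14, 1624 → Jan 14, 1625: 366 days (Feb 29, 1624 is in that span).
Jan 14, 1625 → Jan 14, 1626: 365 days.
Jan 14, 1626 → Jan 14, 1627: 365 days.
Jan 14, 1627 → Jan 14, 1628: 365 days.
Jan 14, 1628 → Jan 14, 1629: 366 days (Feb 29, 1628 is in that span).
Jan 14, 1629 → Jan 14, 1630: 365 days.
Jan 14, 1630 → Jan 14, 1631: 365 days.
Jan 14, 1631 → Feb 14, 1631: 31 days (January has 31).
Feb 14, 1631 → Mar 14, 1631: 28 days (February has 28).
Mar 14, 1631 → Mar 15, 1631: 1 days.
Total: 5173 days.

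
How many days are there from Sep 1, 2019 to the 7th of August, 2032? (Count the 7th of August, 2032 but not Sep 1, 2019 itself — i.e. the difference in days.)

4724

Sep 1, 2019 → Sep 1, 2020: 366 days (Feb 29, 2020 is in that span).
Sep 1, 2020 → Sep 1, 2021: 365 days.
Sep 1, 2021 → Sep 1, 2022: 365 days.
Sep 1, 2022 → Sep 1, 2023: 365 days.
Sep 1, 2023 → Sep 1, 2024: 366 days (Feb 29, 2024 is in that span).
Sep 1, 2024 → Sep 1, 2025: 365 days.
Sep 1, 2025 → Sep 1, 2026: 365 days.
Sep 1, 2026 → Sep 1, 2027: 365 days.
Sep 1, 2027 → Sep 1, 2028: 366 days (Feb 29, 2028 is in that span).
Sep 1, 2028 → Sep 1, 2029: 365 days.
Sep 1, 2029 → Sep 1, 2030: 365 days.
Sep 1, 2030 → Sep 1, 2031: 365 days.
Sep 1, 2031 → Oct 1, 2031: 30 days (September has 30).
Oct 1, 2031 → Nov 1, 2031: 31 days (October has 31).
Nov 1, 2031 → Dec 1, 2031: 30 days (November has 30).
Dec 1, 2031 → Jan 1, 2032: 31 days (December has 31).
Jan 1, 2032 → Feb 1, 2032: 31 days (January has 31).
Feb 1, 2032 → Mar 1, 2032: 29 days (February has 29).
Mar 1, 2032 → Apr 1, 2032: 31 days (March has 31).
Apr 1, 2032 → May 1, 2032: 30 days (April has 30).
May 1, 2032 → Jun 1, 2032: 31 days (May has 31).
Jun 1, 2032 → Jul 1, 2032: 30 days (June has 30).
Jul 1, 2032 → Aug 1, 2032: 31 days (July has 31).
Aug 1, 2032 → Aug 7, 2032: 6 days.
Total: 4724 days.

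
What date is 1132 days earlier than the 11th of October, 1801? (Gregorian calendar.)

September 4, 1798

−365 (one year) → Oct 11, 1800 (767 left).
−365 (one year) → Oct 11, 1799 (402 left).
−365 (one year) → Oct 11, 1798 (37 left).
−11 → Sep 30, 1798 (end of Sep, 30 days; 26 left).
−26 → Sep 4, 1798.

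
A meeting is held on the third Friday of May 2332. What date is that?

May 20, 2332

May 1, 2332 is a Sunday.
The first Friday is therefore May 6 (5 days later).
The third Friday is 6 + 2×7 = May 20.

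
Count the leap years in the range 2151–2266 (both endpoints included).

Multiples of 4 in [2151,2266]: 29.
Of those, multiples of 100: 1 (not leap unless ÷400).
Multiples of 400: 0.
Leap years = 29 − 1 + 0 = 28.

28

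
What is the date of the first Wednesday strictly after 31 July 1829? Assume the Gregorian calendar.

August 5, 1829

Jul 31, 1829 is a Friday.
From Friday to the next Wednesday is 5 days.
Jul 31, 1829 + 5 = Aug 5, 1829.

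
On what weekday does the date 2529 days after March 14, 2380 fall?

Sunday

First find the weekday of Mar 14, 2380. Doomsday rule: the anchor day for the 2300s is Wednesday. For year 80: 80÷12 = 6 r 8, and 8÷4 = 2, so 6+8+2 = 16.
Wednesday + 16 ≡ Friday — that's 2380's doomsday.
In March the doomsday date is Mar 14.
Mar 14 is the doomsday itself: Friday.
2529 mod 7 = 2, so 2529 days after a Friday is Friday + 2 = Sunday.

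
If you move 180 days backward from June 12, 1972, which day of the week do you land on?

Wednesday

Jun 12, 1972 is a Monday.
180 mod 7 = 5, so 180 days before a Monday is Monday − 5 = Wednesday.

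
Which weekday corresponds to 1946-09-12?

Doomsday rule: the anchor day for the 1900s is Wednesday. For year 46: 46÷12 = 3 r 10, and 10÷4 = 2, so 3+10+2 = 15.
Wednesday + 15 ≡ Thursday — that's 1946's doomsday.
In September the doomsday date is Sep 5.
Sep 12 is 7 days after Sep 5; 7 mod 7 = 0, so Thursday + 0 = Thursday.

Thursday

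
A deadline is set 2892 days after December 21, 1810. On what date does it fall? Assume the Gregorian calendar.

November 21, 1818

+365 (one year) → Dec 21, 1811 (2527 left).
+366 (one year; includes Feb 29, 1812) → Dec 21, 1812 (2161 left).
+365 (one year) → Dec 21, 1813 (1796 left).
+365 (one year) → Dec 21, 1814 (1431 left).
+365 (one year) → Dec 21, 1815 (1066 left).
+366 (one year; includes Feb 29, 1816) → Dec 21, 1816 (700 left).
+365 (one year) → Dec 21, 1817 (335 left).
Dec has 31 days: +11 → Jan 1, 1818 (324 left).
Jan has 31 days: +31 → Feb 1, 1818 (293 left).
Feb has 28 days: +28 → Mar 1, 1818 (265 left).
Mar has 31 days: +31 → Apr 1, 1818 (234 left).
Apr has 30 days: +30 → May 1, 1818 (204 left).
May has 31 days: +31 → Jun 1, 1818 (173 left).
Jun has 30 days: +30 → Jul 1, 1818 (143 left).
Jul has 31 days: +31 → Aug 1, 1818 (112 left).
Aug has 31 days: +31 → Sep 1, 1818 (81 left).
Sep has 30 days: +30 → Oct 1, 1818 (51 left).
Oct has 31 days: +31 → Nov 1, 1818 (20 left).
+20 → Nov 21, 1818.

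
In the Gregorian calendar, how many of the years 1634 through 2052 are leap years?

Multiples of 4 in [1634,2052]: 105.
Of those, multiples of 100: 4 (not leap unless ÷400).
Multiples of 400: 1.
Leap years = 105 − 4 + 1 = 102.

102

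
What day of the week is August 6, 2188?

Wednesday

Doomsday rule: the anchor day for the 2100s is Sunday. For year 88: 88÷12 = 7 r 4, and 4÷4 = 1, so 7+4+1 = 12.
Sunday + 12 ≡ Friday — that's 2188's doomsday.
In August the doomsday date is Aug 8.
Aug 6 is 2 days before Aug 8; 2 mod 7 = 2, so Friday − 2 = Wednesday.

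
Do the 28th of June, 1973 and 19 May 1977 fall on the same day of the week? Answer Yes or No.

Yes

From Jun 28, 1973 to May 19, 1977 is 1421 days.
1421 mod 7 = 0, so they are the same weekday.
(Jun 28, 1973 is a Thursday; May 19, 1977 is a Thursday.)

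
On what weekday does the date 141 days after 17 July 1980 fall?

Friday

Jul 17, 1980 is a Thursday.
141 mod 7 = 1, so 141 days after a Thursday is Thursday + 1 = Friday.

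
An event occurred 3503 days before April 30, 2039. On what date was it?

−365 (one year) → Apr 30, 2038 (3138 left).
−365 (one year) → Apr 30, 2037 (2773 left).
−365 (one year) → Apr 30, 2036 (2408 left).
−366 (one year; includes Feb 29, 2036) → Apr 30, 2035 (2042 left).
−365 (one year) → Apr 30, 2034 (1677 left).
−365 (one year) → Apr 30, 2033 (1312 left).
−365 (one year) → Apr 30, 2032 (947 left).
−366 (one year; includes Feb 29, 2032) → Apr 30, 2031 (581 left).
−365 (one year) → Apr 30, 2030 (216 left).
−30 → Mar 31, 2030 (end of Mar, 31 days; 186 left).
−31 → Feb 28, 2030 (end of Feb, 28 days; 155 left).
−28 → Jan 31, 2030 (end of Jan, 31 days; 127 left).
−31 → Dec 31, 2029 (end of Dec, 31 days; 96 left).
−31 → Nov 30, 2029 (end of Nov, 30 days; 65 left).
−30 → Oct 31, 2029 (end of Oct, 31 days; 35 left).
−31 → Sep 30, 2029 (end of Sep, 30 days; 4 left).
−4 → Sep 26, 2029.

September 26, 2029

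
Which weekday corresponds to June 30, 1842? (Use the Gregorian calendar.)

Doomsday rule: the anchor day for the 1800s is Friday. For year 42: 42÷12 = 3 r 6, and 6÷4 = 1, so 3+6+1 = 10.
Friday + 10 ≡ Monday — that's 1842's doomsday.
In June the doomsday date is Jun 6.
Jun 30 is 24 days after Jun 6; 24 mod 7 = 3, so Monday + 3 = Thursday.

Thursday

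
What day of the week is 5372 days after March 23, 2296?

Thursday

First find the weekday of Mar 23, 2296. Doomsday rule: the anchor day for the 2200s is Friday. For year 96: 96÷12 = 8 r 0, and 0÷4 = 0, so 8+0+0 = 8.
Friday + 8 ≡ Saturday — that's 2296's doomsday.
In March the doomsday date is Mar 14.
Mar 23 is 9 days after Mar 14; 9 mod 7 = 2, so Saturday + 2 = Monday.
5372 mod 7 = 3, so 5372 days after a Monday is Monday + 3 = Thursday.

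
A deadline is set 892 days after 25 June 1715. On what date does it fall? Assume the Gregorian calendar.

December 3, 1717

+366 (one year; includes Feb 29, 1716) → Jun 25, 1716 (526 left).
+365 (one year) → Jun 25, 1717 (161 left).
Jun has 30 days: +6 → Jul 1, 1717 (155 left).
Jul has 31 days: +31 → Aug 1, 1717 (124 left).
Aug has 31 days: +31 → Sep 1, 1717 (93 left).
Sep has 30 days: +30 → Oct 1, 1717 (63 left).
Oct has 31 days: +31 → Nov 1, 1717 (32 left).
Nov has 30 days: +30 → Dec 1, 1717 (2 left).
+2 → Dec 3, 1717.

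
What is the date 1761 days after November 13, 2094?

+365 (one year) → Nov 13, 2095 (1396 left).
+366 (one year; includes Feb 29, 2096) → Nov 13, 2096 (1030 left).
+365 (one year) → Nov 13, 2097 (665 left).
+365 (one year) → Nov 13, 2098 (300 left).
Nov has 30 days: +18 → Dec 1, 2098 (282 left).
Dec has 31 days: +31 → Jan 1, 2099 (251 left).
Jan has 31 days: +31 → Feb 1, 2099 (220 left).
Feb has 28 days: +28 → Mar 1, 2099 (192 left).
Mar has 31 days: +31 → Apr 1, 2099 (161 left).
Apr has 30 days: +30 → May 1, 2099 (131 left).
May has 31 days: +31 → Jun 1, 2099 (100 left).
Jun has 30 days: +30 → Jul 1, 2099 (70 left).
Jul has 31 days: +31 → Aug 1, 2099 (39 left).
Aug has 31 days: +31 → Sep 1, 2099 (8 left).
+8 → Sep 9, 2099.

September 9, 2099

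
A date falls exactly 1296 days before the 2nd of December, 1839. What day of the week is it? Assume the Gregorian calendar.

Dec 2, 1839 is a Monday.
1296 mod 7 = 1, so 1296 days before a Monday is Monday − 1 = Sunday.

Sunday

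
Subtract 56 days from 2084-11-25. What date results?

−25 → Oct 31, 2084 (end of Oct, 31 days; 31 left).
−31 → Sep 30, 2084 (end of Sep, 30 days; 0 left).

September 30, 2084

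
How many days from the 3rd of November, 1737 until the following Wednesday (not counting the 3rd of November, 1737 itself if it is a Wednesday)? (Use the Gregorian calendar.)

Nov 3, 1737 is a Sunday.
From Sunday to the next Wednesday is 3 days.

3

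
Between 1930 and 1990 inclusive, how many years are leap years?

15

Multiples of 4 in [1930,1990]: 15.
Of those, multiples of 100: 0 (not leap unless ÷400).
Multiples of 400: 0.
Leap years = 15 − 0 + 0 = 15.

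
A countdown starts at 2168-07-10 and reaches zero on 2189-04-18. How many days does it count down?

Jul 10, 2168 → Jul 10, 2169: 365 days.
Jul 10, 2169 → Jul 10, 2170: 365 days.
Jul 10, 2170 → Jul 10, 2171: 365 days.
Jul 10, 2171 → Jul 10, 2172: 366 days (Feb 29, 2172 is in that span).
Jul 10, 2172 → Jul 10, 2173: 365 days.
Jul 10, 2173 → Jul 10, 2174: 365 days.
Jul 10, 2174 → Jul 10, 2175: 365 days.
Jul 10, 2175 → Jul 10, 2176: 366 days (Feb 29, 2176 is in that span).
Jul 10, 2176 → Jul 10, 2177: 365 days.
Jul 10, 2177 → Jul 10, 2178: 365 days.
Jul 10, 2178 → Jul 10, 2179: 365 days.
Jul 10, 2179 → Jul 10, 2180: 366 days (Feb 29, 2180 is in that span).
Jul 10, 2180 → Jul 10, 2181: 365 days.
Jul 10, 2181 → Jul 10, 2182: 365 days.
Jul 10, 2182 → Jul 10, 2183: 365 days.
Jul 10, 2183 → Jul 10, 2184: 366 days (Feb 29, 2184 is in that span).
Jul 10, 2184 → Jul 10, 2185: 365 days.
Jul 10, 2185 → Jul 10, 2186: 365 days.
Jul 10, 2186 → Jul 10, 2187: 365 days.
Jul 10, 2187 → Jul 10, 2188: 366 days (Feb 29, 2188 is in that span).
Jul 10, 2188 → Aug 10, 2188: 31 days (July has 31).
Aug 10, 2188 → Sep 10, 2188: 31 days (August has 31).
Sep 10, 2188 → Oct 10, 2188: 30 days (September has 30).
Oct 10, 2188 → Nov 10, 2188: 31 days (October has 31).
Nov 10, 2188 → Dec 10, 2188: 30 days (November has 30).
Dec 10, 2188 → Jan 10, 2189: 31 days (December has 31).
Jan 10, 2189 → Feb 10, 2189: 31 days (January has 31).
Feb 10, 2189 → Mar 10, 2189: 28 days (February has 28).
Mar 10, 2189 → Apr 10, 2189: 31 days (March has 31).
Apr 10, 2189 → Apr 18, 2189: 8 days.
Total: 7587 days.

7587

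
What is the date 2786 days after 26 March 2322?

November 10, 2329

+365 (one year) → Mar 26, 2323 (2421 left).
+366 (one year; includes Feb 29, 2324) → Mar 26, 2324 (2055 left).
+365 (one year) → Mar 26, 2325 (1690 left).
+365 (one year) → Mar 26, 2326 (1325 left).
+365 (one year) → Mar 26, 2327 (960 left).
+366 (one year; includes Feb 29, 2328) → Mar 26, 2328 (594 left).
+365 (one year) → Mar 26, 2329 (229 left).
Mar has 31 days: +6 → Apr 1, 2329 (223 left).
Apr has 30 days: +30 → May 1, 2329 (193 left).
May has 31 days: +31 → Jun 1, 2329 (162 left).
Jun has 30 days: +30 → Jul 1, 2329 (132 left).
Jul has 31 days: +31 → Aug 1, 2329 (101 left).
Aug has 31 days: +31 → Sep 1, 2329 (70 left).
Sep has 30 days: +30 → Oct 1, 2329 (40 left).
Oct has 31 days: +31 → Nov 1, 2329 (9 left).
+9 → Nov 10, 2329.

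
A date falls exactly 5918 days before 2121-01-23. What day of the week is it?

First find the weekday of Jan 23, 2121. Doomsday rule: the anchor day for the 2100s is Sunday. For year 21: 21÷12 = 1 r 9, and 9÷4 = 2, so 1+9+2 = 12.
Sunday + 12 ≡ Friday — that's 2121's doomsday.
In January the doomsday date is Jan 3 (2121 is not a leap year).
Jan 23 is 20 days after Jan 3; 20 mod 7 = 6, so Friday + 6 = Thursday.
5918 mod 7 = 3, so 5918 days before a Thursday is Thursday − 3 = Monday.

Monday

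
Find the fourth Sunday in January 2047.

January 27, 2047

January 1, 2047 is a Tuesday.
The first Sunday is therefore January 6 (5 days later).
The fourth Sunday is 6 + 3×7 = January 27.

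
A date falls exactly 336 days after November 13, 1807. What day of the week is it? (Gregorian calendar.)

Friday

First find the weekday of Nov 13, 1807. Doomsday rule: the anchor day for the 1800s is Friday. For year 07: 7÷12 = 0 r 7, and 7÷4 = 1, so 0+7+1 = 8.
Friday + 8 ≡ Saturday — that's 1807's doomsday.
In November the doomsday date is Nov 7.
Nov 13 is 6 days after Nov 7; 6 mod 7 = 6, so Saturday + 6 = Friday.
336 mod 7 = 0, so 336 days after a Friday is Friday + 0 = Friday.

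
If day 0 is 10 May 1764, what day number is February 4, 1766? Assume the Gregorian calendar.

635

May 10, 1764 → May 10, 1765: 365 days.
May 10, 1765 → Jun 10, 1765: 31 days (May has 31).
Jun 10, 1765 → Jul 10, 1765: 30 days (June has 30).
Jul 10, 1765 → Aug 10, 1765: 31 days (July has 31).
Aug 10, 1765 → Sep 10, 1765: 31 days (August has 31).
Sep 10, 1765 → Oct 10, 1765: 30 days (September has 30).
Oct 10, 1765 → Nov 10, 1765: 31 days (October has 31).
Nov 10, 1765 → Dec 10, 1765: 30 days (November has 30).
Dec 10, 1765 → Jan 10, 1766: 31 days (December has 31).
Jan 10, 1766 → Feb 4, 1766: 25 days.
Total: 635 days.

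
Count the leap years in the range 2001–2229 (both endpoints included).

Multiples of 4 in [2001,2229]: 57.
Of those, multiples of 100: 2 (not leap unless ÷400).
Multiples of 400: 0.
Leap years = 57 − 2 + 0 = 55.

55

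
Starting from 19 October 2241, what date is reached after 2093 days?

July 13, 2247

+365 (one year) → Oct 19, 2242 (1728 left).
+365 (one year) → Oct 19, 2243 (1363 left).
+366 (one year; includes Feb 29, 2244) → Oct 19, 2244 (997 left).
+365 (one year) → Oct 19, 2245 (632 left).
+365 (one year) → Oct 19, 2246 (267 left).
Oct has 31 days: +13 → Nov 1, 2246 (254 left).
Nov has 30 days: +30 → Dec 1, 2246 (224 left).
Dec has 31 days: +31 → Jan 1, 2247 (193 left).
Jan has 31 days: +31 → Feb 1, 2247 (162 left).
Feb has 28 days: +28 → Mar 1, 2247 (134 left).
Mar has 31 days: +31 → Apr 1, 2247 (103 left).
Apr has 30 days: +30 → May 1, 2247 (73 left).
May has 31 days: +31 → Jun 1, 2247 (42 left).
Jun has 30 days: +30 → Jul 1, 2247 (12 left).
+12 → Jul 13, 2247.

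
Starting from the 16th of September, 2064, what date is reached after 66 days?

November 21, 2064

Sep has 30 days: +15 → Oct 1, 2064 (51 left).
Oct has 31 days: +31 → Nov 1, 2064 (20 left).
+20 → Nov 21, 2064.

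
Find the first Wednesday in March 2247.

March 1, 2247 is a Monday.
The first Wednesday is therefore March 3 (2 days later).

March 3, 2247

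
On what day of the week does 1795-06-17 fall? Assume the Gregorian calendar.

Wednesday

Doomsday rule: the anchor day for the 1700s is Sunday. For year 95: 95÷12 = 7 r 11, and 11÷4 = 2, so 7+11+2 = 20.
Sunday + 20 ≡ Saturday — that's 1795's doomsday.
In June the doomsday date is Jun 6.
Jun 17 is 11 days after Jun 6; 11 mod 7 = 4, so Saturday + 4 = Wednesday.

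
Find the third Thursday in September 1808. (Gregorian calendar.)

September 15, 1808

September 1, 1808 is a Thursday.
The first Thursday is therefore September 1 (same day).
The third Thursday is 1 + 2×7 = September 15.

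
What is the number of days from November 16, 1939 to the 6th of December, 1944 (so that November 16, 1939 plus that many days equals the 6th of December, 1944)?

Nov 16, 1939 → Nov 16, 1940: 366 days (Feb 29, 1940 is in that span).
Nov 16, 1940 → Nov 16, 1941: 365 days.
Nov 16, 1941 → Nov 16, 1942: 365 days.
Nov 16, 1942 → Nov 16, 1943: 365 days.
Nov 16, 1943 → Dec 16, 1943: 30 days (November has 30).
Dec 16, 1943 → Jan 16, 1944: 31 days (December has 31).
Jan 16, 1944 → Feb 16, 1944: 31 days (January has 31).
Feb 16, 1944 → Mar 16, 1944: 29 days (February has 29).
Mar 16, 1944 → Apr 16, 1944: 31 days (March has 31).
Apr 16, 1944 → May 16, 1944: 30 days (April has 30).
May 16, 1944 → Jun 16, 1944: 31 days (May has 31).
Jun 16, 1944 → Jul 16, 1944: 30 days (June has 30).
Jul 16, 1944 → Aug 16, 1944: 31 days (July has 31).
Aug 16, 1944 → Sep 16, 1944: 31 days (August has 31).
Sep 16, 1944 → Oct 16, 1944: 30 days (September has 30).
Oct 16, 1944 → Nov 16, 1944: 31 days (October has 31).
Nov 16, 1944 → Dec 6, 1944: 20 days.
Total: 1847 days.

1847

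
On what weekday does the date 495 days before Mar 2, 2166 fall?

Mar 2, 2166 is a Sunday.
495 mod 7 = 5, so 495 days before a Sunday is Sunday − 5 = Tuesday.

Tuesday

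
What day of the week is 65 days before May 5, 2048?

First find the weekday of May 5, 2048. Doomsday rule: the anchor day for the 2000s is Tuesday. For year 48: 48÷12 = 4 r 0, and 0÷4 = 0, so 4+0+0 = 4.
Tuesday + 4 ≡ Saturday — that's 2048's doomsday.
In May the doomsday date is May 9.
May 5 is 4 days before May 9; 4 mod 7 = 4, so Saturday − 4 = Tuesday.
65 mod 7 = 2, so 65 days before a Tuesday is Tuesday − 2 = Sunday.

Sunday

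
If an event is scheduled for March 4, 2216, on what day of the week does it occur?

Doomsday rule: the anchor day for the 2200s is Friday. For year 16: 16÷12 = 1 r 4, and 4÷4 = 1, so 1+4+1 = 6.
Friday + 6 ≡ Thursday — that's 2216's doomsday.
In March the doomsday date is Mar 14.
Mar 4 is 10 days before Mar 14; 10 mod 7 = 3, so Thursday − 3 = Monday.

Monday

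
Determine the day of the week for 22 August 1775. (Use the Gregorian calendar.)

Doomsday rule: the anchor day for the 1700s is Sunday. For year 75: 75÷12 = 6 r 3, and 3÷4 = 0, so 6+3+0 = 9.
Sunday + 9 ≡ Tuesday — that's 1775's doomsday.
In August the doomsday date is Aug 8.
Aug 22 is 14 days after Aug 8; 14 mod 7 = 0, so Tuesday + 0 = Tuesday.

Tuesday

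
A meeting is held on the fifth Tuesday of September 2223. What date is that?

September 30, 2223

September 1, 2223 is a Monday.
The first Tuesday is therefore September 2 (1 days later).
The fifth Tuesday is 2 + 4×7 = September 30.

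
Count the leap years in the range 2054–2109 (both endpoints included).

Multiples of 4 in [2054,2109]: 14.
Of those, multiples of 100: 1 (not leap unless ÷400).
Multiples of 400: 0.
Leap years = 14 − 1 + 0 = 13.

13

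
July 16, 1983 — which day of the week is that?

Saturday

January 1, 1983 is a Saturday.
Jan 1, 1983 → Feb 1, 1983: 31 days (January has 31).
Feb 1, 1983 → Mar 1, 1983: 28 days (February has 28).
Mar 1, 1983 → Apr 1, 1983: 31 days (March has 31).
Apr 1, 1983 → May 1, 1983: 30 days (April has 30).
May 1, 1983 → Jun 1, 1983: 31 days (May has 31).
Jun 1, 1983 → Jul 1, 1983: 30 days (June has 30).
Jul 1, 1983 → Jul 16, 1983: 15 days.
Total: 196 days.
196 mod 7 = 0, so Saturday + 0 = Saturday.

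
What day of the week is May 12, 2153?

Saturday

Doomsday rule: the anchor day for the 2100s is Sunday. For year 53: 53÷12 = 4 r 5, and 5÷4 = 1, so 4+5+1 = 10.
Sunday + 10 ≡ Wednesday — that's 2153's doomsday.
In May the doomsday date is May 9.
May 12 is 3 days after May 9; 3 mod 7 = 3, so Wednesday + 3 = Saturday.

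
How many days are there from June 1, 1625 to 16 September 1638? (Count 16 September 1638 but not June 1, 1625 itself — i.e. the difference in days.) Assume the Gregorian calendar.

4855

Jun 1, 1625 → Jun 1, 1626: 365 days.
Jun 1, 1626 → Jun 1, 1627: 365 days.
Jun 1, 1627 → Jun 1, 1628: 366 days (Feb 29, 1628 is in that span).
Jun 1, 1628 → Jun 1, 1629: 365 days.
Jun 1, 1629 → Jun 1, 1630: 365 days.
Jun 1, 1630 → Jun 1, 1631: 365 days.
Jun 1, 1631 → Jun 1, 1632: 366 days (Feb 29, 1632 is in that span).
Jun 1, 1632 → Jun 1, 1633: 365 days.
Jun 1, 1633 → Jun 1, 1634: 365 days.
Jun 1, 1634 → Jun 1, 1635: 365 days.
Jun 1, 1635 → Jun 1, 1636: 366 days (Feb 29, 1636 is in that span).
Jun 1, 1636 → Jun 1, 1637: 365 days.
Jun 1, 1637 → Jun 1, 1638: 365 days.
Jun 1, 1638 → Jul 1, 1638: 30 days (June has 30).
Jul 1, 1638 → Aug 1, 1638: 31 days (July has 31).
Aug 1, 1638 → Sep 1, 1638: 31 days (August has 31).
Sep 1, 1638 → Sep 16, 1638: 15 days.
Total: 4855 days.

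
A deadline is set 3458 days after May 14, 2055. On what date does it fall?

October 31, 2064

+366 (one year; includes Feb 29, 2056) → May 14, 2056 (3092 left).
+365 (one year) → May 14, 2057 (2727 left).
+365 (one year) → May 14, 2058 (2362 left).
+365 (one year) → May 14, 2059 (1997 left).
+366 (one year; includes Feb 29, 2060) → May 14, 2060 (1631 left).
+365 (one year) → May 14, 2061 (1266 left).
+365 (one year) → May 14, 2062 (901 left).
+365 (one year) → May 14, 2063 (536 left).
+366 (one year; includes Feb 29, 2064) → May 14, 2064 (170 left).
May has 31 days: +18 → Jun 1, 2064 (152 left).
Jun has 30 days: +30 → Jul 1, 2064 (122 left).
Jul has 31 days: +31 → Aug 1, 2064 (91 left).
Aug has 31 days: +31 → Sep 1, 2064 (60 left).
Sep has 30 days: +30 → Oct 1, 2064 (30 left).
+30 → Oct 31, 2064.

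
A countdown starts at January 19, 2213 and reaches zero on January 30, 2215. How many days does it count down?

Jan 19, 2213 → Jan 19, 2214: 365 days.
Jan 19, 2214 → Feb 19, 2214: 31 days (January has 31).
Feb 19, 2214 → Mar 19, 2214: 28 days (February has 28).
Mar 19, 2214 → Apr 19, 2214: 31 days (March has 31).
Apr 19, 2214 → May 19, 2214: 30 days (April has 30).
May 19, 2214 → Jun 19, 2214: 31 days (May has 31).
Jun 19, 2214 → Jul 19, 2214: 30 days (June has 30).
Jul 19, 2214 → Aug 19, 2214: 31 days (July has 31).
Aug 19, 2214 → Sep 19, 2214: 31 days (August has 31).
Sep 19, 2214 → Oct 19, 2214: 30 days (September has 30).
Oct 19, 2214 → Nov 19, 2214: 31 days (October has 31).
Nov 19, 2214 → Dec 19, 2214: 30 days (November has 30).
Dec 19, 2214 → Jan 19, 2215: 31 days (December has 31).
Jan 19, 2215 → Jan 30, 2215: 11 days.
Total: 741 days.

741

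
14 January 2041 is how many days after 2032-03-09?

Mar 9, 2032 → Mar 9, 2033: 365 days.
Mar 9, 2033 → Mar 9, 2034: 365 days.
Mar 9, 2034 → Mar 9, 2035: 365 days.
Mar 9, 2035 → Mar 9, 2036: 366 days (Feb 29, 2036 is in that span).
Mar 9, 2036 → Mar 9, 2037: 365 days.
Mar 9, 2037 → Mar 9, 2038: 365 days.
Mar 9, 2038 → Mar 9, 2039: 365 days.
Mar 9, 2039 → Mar 9, 2040: 366 days (Feb 29, 2040 is in that span).
Mar 9, 2040 → Apr 9, 2040: 31 days (March has 31).
Apr 9, 2040 → May 9, 2040: 30 days (April has 30).
May 9, 2040 → Jun 9, 2040: 31 days (May has 31).
Jun 9, 2040 → Jul 9, 2040: 30 days (June has 30).
Jul 9, 2040 → Aug 9, 2040: 31 days (July has 31).
Aug 9, 2040 → Sep 9, 2040: 31 days (August has 31).
Sep 9, 2040 → Oct 9, 2040: 30 days (September has 30).
Oct 9, 2040 → Nov 9, 2040: 31 days (October has 31).
Nov 9, 2040 → Dec 9, 2040: 30 days (November has 30).
Dec 9, 2040 → Jan 9, 2041: 31 days (December has 31).
Jan 9, 2041 → Jan 14, 2041: 5 days.
Total: 3233 days.

3233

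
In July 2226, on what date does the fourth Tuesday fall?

July 25, 2226

July 1, 2226 is a Saturday.
The first Tuesday is therefore July 4 (3 days later).
The fourth Tuesday is 4 + 3×7 = July 25.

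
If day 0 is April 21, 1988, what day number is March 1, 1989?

314

Apr 21, 1988 → May 21, 1988: 30 days (April has 30).
May 21, 1988 → Jun 21, 1988: 31 days (May has 31).
Jun 21, 1988 → Jul 21, 1988: 30 days (June has 30).
Jul 21, 1988 → Aug 21, 1988: 31 days (July has 31).
Aug 21, 1988 → Sep 21, 1988: 31 days (August has 31).
Sep 21, 1988 → Oct 21, 1988: 30 days (September has 30).
Oct 21, 1988 → Nov 21, 1988: 31 days (October has 31).
Nov 21, 1988 → Dec 21, 1988: 30 days (November has 30).
Dec 21, 1988 → Jan 21, 1989: 31 days (December has 31).
Jan 21, 1989 → Feb 21, 1989: 31 days (January has 31).
Feb 21, 1989 → Mar 1, 1989: 8 days.
Total: 314 days.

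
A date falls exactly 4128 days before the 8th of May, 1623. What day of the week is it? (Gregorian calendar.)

Wednesday

May 8, 1623 is a Monday.
4128 mod 7 = 5, so 4128 days before a Monday is Monday − 5 = Wednesday.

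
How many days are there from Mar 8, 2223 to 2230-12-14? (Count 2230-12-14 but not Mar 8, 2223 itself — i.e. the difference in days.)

Mar 8, 2223 → Mar 8, 2224: 366 days (Feb 29, 2224 is in that span).
Mar 8, 2224 → Mar 8, 2225: 365 days.
Mar 8, 2225 → Mar 8, 2226: 365 days.
Mar 8, 2226 → Mar 8, 2227: 365 days.
Mar 8, 2227 → Mar 8, 2228: 366 days (Feb 29, 2228 is in that span).
Mar 8, 2228 → Mar 8, 2229: 365 days.
Mar 8, 2229 → Mar 8, 2230: 365 days.
Mar 8, 2230 → Apr 8, 2230: 31 days (March has 31).
Apr 8, 2230 → May 8, 2230: 30 days (April has 30).
May 8, 2230 → Jun 8, 2230: 31 days (May has 31).
Jun 8, 2230 → Jul 8, 2230: 30 days (June has 30).
Jul 8, 2230 → Aug 8, 2230: 31 days (July has 31).
Aug 8, 2230 → Sep 8, 2230: 31 days (August has 31).
Sep 8, 2230 → Oct 8, 2230: 30 days (September has 30).
Oct 8, 2230 → Nov 8, 2230: 31 days (October has 31).
Nov 8, 2230 → Dec 8, 2230: 30 days (November has 30).
Dec 8, 2230 → Dec 14, 2230: 6 days.
Total: 2838 days.

2838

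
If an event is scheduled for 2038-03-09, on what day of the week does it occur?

January 1, 2038 is a Friday.
Jan 1, 2038 → Feb 1, 2038: 31 days (January has 31).
Feb 1, 2038 → Mar 1, 2038: 28 days (February has 28).
Mar 1, 2038 → Mar 9, 2038: 8 days.
Total: 67 days.
67 mod 7 = 4, so Friday + 4 = Tuesday.

Tuesday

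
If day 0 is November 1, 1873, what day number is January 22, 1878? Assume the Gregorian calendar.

Nov 1, 1873 → Nov 1, 1874: 365 days.
Nov 1, 1874 → Nov 1, 1875: 365 days.
Nov 1, 1875 → Nov 1, 1876: 366 days (Feb 29, 1876 is in that span).
Nov 1, 1876 → Nov 1, 1877: 365 days.
Nov 1, 1877 → Dec 1, 1877: 30 days (November has 30).
Dec 1, 1877 → Jan 1, 1878: 31 days (December has 31).
Jan 1, 1878 → Jan 22, 1878: 21 days.
Total: 1543 days.

1543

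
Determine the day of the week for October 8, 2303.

Thursday

Doomsday rule: the anchor day for the 2300s is Wednesday. For year 03: 3÷12 = 0 r 3, and 3÷4 = 0, so 0+3+0 = 3.
Wednesday + 3 ≡ Saturday — that's 2303's doomsday.
In October the doomsday date is Oct 10.
Oct 8 is 2 days before Oct 10; 2 mod 7 = 2, so Saturday − 2 = Thursday.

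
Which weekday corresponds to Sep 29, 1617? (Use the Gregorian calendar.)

Friday

Doomsday rule: the anchor day for the 1600s is Tuesday. For year 17: 17÷12 = 1 r 5, and 5÷4 = 1, so 1+5+1 = 7.
Tuesday + 7 ≡ Tuesday — that's 1617's doomsday.
In September the doomsday date is Sep 5.
Sep 29 is 24 days after Sep 5; 24 mod 7 = 3, so Tuesday + 3 = Friday.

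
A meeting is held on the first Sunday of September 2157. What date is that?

September 4, 2157

September 1, 2157 is a Thursday.
The first Sunday is therefore September 4 (3 days later).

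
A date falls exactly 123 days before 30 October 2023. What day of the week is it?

Oct 30, 2023 is a Monday.
123 mod 7 = 4, so 123 days before a Monday is Monday − 4 = Thursday.

Thursday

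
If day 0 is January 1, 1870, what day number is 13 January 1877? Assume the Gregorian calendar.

Jan 1, 1870 → Jan 1, 1871: 365 days.
Jan 1, 1871 → Jan 1, 1872: 365 days.
Jan 1, 1872 → Jan 1, 1873: 366 days (Feb 29, 1872 is in that span).
Jan 1, 1873 → Jan 1, 1874: 365 days.
Jan 1, 1874 → Jan 1, 1875: 365 days.
Jan 1, 1875 → Jan 1, 1876: 365 days.
Jan 1, 1876 → Feb 1, 1876: 31 days (January has 31).
Feb 1, 1876 → Mar 1, 1876: 29 days (February has 29).
Mar 1, 1876 → Apr 1, 1876: 31 days (March has 31).
Apr 1, 1876 → May 1, 1876: 30 days (April has 30).
May 1, 1876 → Jun 1, 1876: 31 days (May has 31).
Jun 1, 1876 → Jul 1, 1876: 30 days (June has 30).
Jul 1, 1876 → Aug 1, 1876: 31 days (July has 31).
Aug 1, 1876 → Sep 1, 1876: 31 days (August has 31).
Sep 1, 1876 → Oct 1, 1876: 30 days (September has 30).
Oct 1, 1876 → Nov 1, 1876: 31 days (October has 31).
Nov 1, 1876 → Dec 1, 1876: 30 days (November has 30).
Dec 1, 1876 → Jan 1, 1877: 31 days (December has 31).
Jan 1, 1877 → Jan 13, 1877: 12 days.
Total: 2569 days.

2569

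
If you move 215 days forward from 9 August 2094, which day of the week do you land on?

Saturday

Aug 9, 2094 is a Monday.
215 mod 7 = 5, so 215 days after a Monday is Monday + 5 = Saturday.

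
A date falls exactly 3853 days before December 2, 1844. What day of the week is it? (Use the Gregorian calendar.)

Friday

First find the weekday of Dec 2, 1844. Doomsday rule: the anchor day for the 1800s is Friday. For year 44: 44÷12 = 3 r 8, and 8÷4 = 2, so 3+8+2 = 13.
Friday + 13 ≡ Thursday — that's 1844's doomsday.
In December the doomsday date is Dec 12.
Dec 2 is 10 days before Dec 12; 10 mod 7 = 3, so Thursday − 3 = Monday.
3853 mod 7 = 3, so 3853 days before a Monday is Monday − 3 = Friday.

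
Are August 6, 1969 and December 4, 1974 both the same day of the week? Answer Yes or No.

From Aug 6, 1969 to Dec 4, 1974 is 1946 days.
1946 mod 7 = 0, so they are the same weekday.
(Aug 6, 1969 is a Wednesday; Dec 4, 1974 is a Wednesday.)

Yes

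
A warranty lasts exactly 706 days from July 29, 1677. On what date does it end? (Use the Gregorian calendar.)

+365 (one year) → Jul 29, 1678 (341 left).
Jul has 31 days: +3 → Aug 1, 1678 (338 left).
Aug has 31 days: +31 → Sep 1, 1678 (307 left).
Sep has 30 days: +30 → Oct 1, 1678 (277 left).
Oct has 31 days: +31 → Nov 1, 1678 (246 left).
Nov has 30 days: +30 → Dec 1, 1678 (216 left).
Dec has 31 days: +31 → Jan 1, 1679 (185 left).
Jan has 31 days: +31 → Feb 1, 1679 (154 left).
Feb has 28 days: +28 → Mar 1, 1679 (126 left).
Mar has 31 days: +31 → Apr 1, 1679 (95 left).
Apr has 30 days: +30 → May 1, 1679 (65 left).
May has 31 days: +31 → Jun 1, 1679 (34 left).
Jun has 30 days: +30 → Jul 1, 1679 (4 left).
+4 → Jul 5, 1679.

July 5, 1679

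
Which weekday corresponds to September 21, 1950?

Thursday

Doomsday rule: the anchor day for the 1900s is Wednesday. For year 50: 50÷12 = 4 r 2, and 2÷4 = 0, so 4+2+0 = 6.
Wednesday + 6 ≡ Tuesday — that's 1950's doomsday.
In September the doomsday date is Sep 5.
Sep 21 is 16 days after Sep 5; 16 mod 7 = 2, so Tuesday + 2 = Thursday.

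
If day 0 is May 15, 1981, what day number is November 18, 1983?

917

May 15, 1981 → May 15, 1982: 365 days.
May 15, 1982 → May 15, 1983: 365 days.
May 15, 1983 → Jun 15, 1983: 31 days (May has 31).
Jun 15, 1983 → Jul 15, 1983: 30 days (June has 30).
Jul 15, 1983 → Aug 15, 1983: 31 days (July has 31).
Aug 15, 1983 → Sep 15, 1983: 31 days (August has 31).
Sep 15, 1983 → Oct 15, 1983: 30 days (September has 30).
Oct 15, 1983 → Nov 15, 1983: 31 days (October has 31).
Nov 15, 1983 → Nov 18, 1983: 3 days.
Total: 917 days.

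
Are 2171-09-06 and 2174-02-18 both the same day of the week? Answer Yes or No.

Yes

From Sep 6, 2171 to Feb 18, 2174 is 896 days.
896 mod 7 = 0, so they are the same weekday.
(Sep 6, 2171 is a Friday; Feb 18, 2174 is a Friday.)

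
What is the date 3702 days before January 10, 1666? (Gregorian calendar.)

November 22, 1655

−365 (one year) → Jan 10, 1665 (3337 left).
−366 (one year; includes Feb 29, 1664) → Jan 10, 1664 (2971 left).
−365 (one year) → Jan 10, 1663 (2606 left).
−365 (one year) → Jan 10, 1662 (2241 left).
−365 (one year) → Jan 10, 1661 (1876 left).
−366 (one year; includes Feb 29, 1660) → Jan 10, 1660 (1510 left).
−365 (one year) → Jan 10, 1659 (1145 left).
−365 (one year) → Jan 10, 1658 (780 left).
−365 (one year) → Jan 10, 1657 (415 left).
−366 (one year; includes Feb 29, 1656) → Jan 10, 1656 (49 left).
−10 → Dec 31, 1655 (end of Dec, 31 days; 39 left).
−31 → Nov 30, 1655 (end of Nov, 30 days; 8 left).
−8 → Nov 22, 1655.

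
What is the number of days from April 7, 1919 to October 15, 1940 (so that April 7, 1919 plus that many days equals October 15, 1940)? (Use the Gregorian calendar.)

Apr 7, 1919 → Apr 7, 1920: 366 days (Feb 29, 1920 is in that span).
Apr 7, 1920 → Apr 7, 1921: 365 days.
Apr 7, 1921 → Apr 7, 1922: 365 days.
Apr 7, 1922 → Apr 7, 1923: 365 days.
Apr 7, 1923 → Apr 7, 1924: 366 days (Feb 29, 1924 is in that span).
Apr 7, 1924 → Apr 7, 1925: 365 days.
Apr 7, 1925 → Apr 7, 1926: 365 days.
Apr 7, 1926 → Apr 7, 1927: 365 days.
Apr 7, 1927 → Apr 7, 1928: 366 days (Feb 29, 1928 is in that span).
Apr 7, 1928 → Apr 7, 1929: 365 days.
Apr 7, 1929 → Apr 7, 1930: 365 days.
Apr 7, 1930 → Apr 7, 1931: 365 days.
Apr 7, 1931 → Apr 7, 1932: 366 days (Feb 29, 1932 is in that span).
Apr 7, 1932 → Apr 7, 1933: 365 days.
Apr 7, 1933 → Apr 7, 1934: 365 days.
Apr 7, 1934 → Apr 7, 1935: 365 days.
Apr 7, 1935 → Apr 7, 1936: 366 days (Feb 29, 1936 is in that span).
Apr 7, 1936 → Apr 7, 1937: 365 days.
Apr 7, 1937 → Apr 7, 1938: 365 days.
Apr 7, 1938 → Apr 7, 1939: 365 days.
Apr 7, 1939 → Apr 7, 1940: 366 days (Feb 29, 1940 is in that span).
Apr 7, 1940 → May 7, 1940: 30 days (April has 30).
May 7, 1940 → Jun 7, 1940: 31 days (May has 31).
Jun 7, 1940 → Jul 7, 1940: 30 days (June has 30).
Jul 7, 1940 → Aug 7, 1940: 31 days (July has 31).
Aug 7, 1940 → Sep 7, 1940: 31 days (August has 31).
Sep 7, 1940 → Oct 7, 1940: 30 days (September has 30).
Oct 7, 1940 → Oct 15, 1940: 8 days.
Total: 7862 days.

7862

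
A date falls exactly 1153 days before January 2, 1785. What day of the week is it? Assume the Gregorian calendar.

First find the weekday of Jan 2, 1785. Doomsday rule: the anchor day for the 1700s is Sunday. For year 85: 85÷12 = 7 r 1, and 1÷4 = 0, so 7+1+0 = 8.
Sunday + 8 ≡ Monday — that's 1785's doomsday.
In January the doomsday date is Jan 3 (1785 is not a leap year).
Jan 2 is 1 day before Jan 3; 1 mod 7 = 1, so Monday − 1 = Sunday.
1153 mod 7 = 5, so 1153 days before a Sunday is Sunday − 5 = Tuesday.

Tuesday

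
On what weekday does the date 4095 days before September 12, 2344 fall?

First find the weekday of Sep 12, 2344. Doomsday rule: the anchor day for the 2300s is Wednesday. For year 44: 44÷12 = 3 r 8, and 8÷4 = 2, so 3+8+2 = 13.
Wednesday + 13 ≡ Tuesday — that's 2344's doomsday.
In September the doomsday date is Sep 5.
Sep 12 is 7 days after Sep 5; 7 mod 7 = 0, so Tuesday + 0 = Tuesday.
4095 mod 7 = 0, so 4095 days before a Tuesday is Tuesday − 0 = Tuesday.

Tuesday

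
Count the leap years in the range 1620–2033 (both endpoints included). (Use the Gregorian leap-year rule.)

101

Multiples of 4 in [1620,2033]: 104.
Of those, multiples of 100: 4 (not leap unless ÷400).
Multiples of 400: 1.
Leap years = 104 − 4 + 1 = 101.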